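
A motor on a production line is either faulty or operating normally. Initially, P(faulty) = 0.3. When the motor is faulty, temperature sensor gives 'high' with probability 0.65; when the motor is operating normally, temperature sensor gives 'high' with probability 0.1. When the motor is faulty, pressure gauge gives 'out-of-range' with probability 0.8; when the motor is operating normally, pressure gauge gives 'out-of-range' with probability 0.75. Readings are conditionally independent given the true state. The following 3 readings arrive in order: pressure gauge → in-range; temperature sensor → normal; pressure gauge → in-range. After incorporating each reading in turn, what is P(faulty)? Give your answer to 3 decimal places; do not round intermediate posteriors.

After pressure gauge='in-range': P(faulty) = 0.2·0.3000 / (0.2·0.3000 + 0.25·0.7000) ≈ 0.2553
After temperature sensor='normal': P(faulty) = 0.35·0.2553 / (0.35·0.2553 + 0.9·0.7447) ≈ 0.1176
After pressure gauge='in-range': P(faulty) = 0.2·0.1176 / (0.2·0.1176 + 0.25·0.8824) ≈ 0.0964

0.096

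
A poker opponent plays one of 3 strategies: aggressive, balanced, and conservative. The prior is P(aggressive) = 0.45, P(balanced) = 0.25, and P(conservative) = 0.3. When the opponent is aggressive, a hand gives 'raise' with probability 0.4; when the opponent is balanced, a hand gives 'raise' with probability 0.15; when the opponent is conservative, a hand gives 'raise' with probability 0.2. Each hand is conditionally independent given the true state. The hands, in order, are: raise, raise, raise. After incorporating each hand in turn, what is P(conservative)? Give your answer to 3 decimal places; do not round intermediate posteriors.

After 'raise': normaliser = 0.4·0.4500 + 0.15·0.2500 + 0.2·0.3000; P(aggressive) ≈ 0.6486, P(balanced) ≈ 0.1351, P(conservative) ≈ 0.2162
After 'raise': normaliser = 0.4·0.6486 + 0.15·0.1351 + 0.2·0.2162; P(aggressive) ≈ 0.8033, P(balanced) ≈ 0.0628, P(conservative) ≈ 0.1339
After 'raise': normaliser = 0.4·0.8033 + 0.15·0.0628 + 0.2·0.1339; P(aggressive) ≈ 0.8988, P(balanced) ≈ 0.0263, P(conservative) ≈ 0.0749

0.075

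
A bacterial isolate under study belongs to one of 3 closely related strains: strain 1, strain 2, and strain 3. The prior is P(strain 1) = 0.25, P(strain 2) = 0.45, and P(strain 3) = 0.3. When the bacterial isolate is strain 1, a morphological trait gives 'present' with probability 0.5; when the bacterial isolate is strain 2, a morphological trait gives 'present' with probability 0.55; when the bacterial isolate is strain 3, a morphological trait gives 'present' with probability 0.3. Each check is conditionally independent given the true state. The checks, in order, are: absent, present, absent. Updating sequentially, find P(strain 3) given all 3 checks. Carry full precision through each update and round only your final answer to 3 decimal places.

0.351

After 'absent': normaliser = 0.5·0.2500 + 0.45·0.4500 + 0.7·0.3000; P(strain 1) ≈ 0.2326, P(strain 2) ≈ 0.3767, P(strain 3) ≈ 0.3907
After 'present': normaliser = 0.5·0.2326 + 0.55·0.3767 + 0.3·0.3907; P(strain 1) ≈ 0.2639, P(strain 2) ≈ 0.4702, P(strain 3) ≈ 0.2660
After 'absent': normaliser = 0.5·0.2639 + 0.45·0.4702 + 0.7·0.2660; P(strain 1) ≈ 0.2491, P(strain 2) ≈ 0.3995, P(strain 3) ≈ 0.3515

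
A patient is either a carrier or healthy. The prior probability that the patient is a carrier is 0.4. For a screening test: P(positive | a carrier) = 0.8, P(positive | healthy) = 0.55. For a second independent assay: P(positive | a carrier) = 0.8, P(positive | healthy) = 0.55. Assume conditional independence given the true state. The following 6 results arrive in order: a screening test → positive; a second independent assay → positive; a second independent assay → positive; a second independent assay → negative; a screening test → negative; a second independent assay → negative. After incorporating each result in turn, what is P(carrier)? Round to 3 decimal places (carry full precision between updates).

0.153

Each posterior becomes the prior for the next update.
After a screening test='positive': P(carrier) = 0.8·0.4000 / (0.8·0.4000 + 0.55·0.6000) ≈ 0.4923
After a second independent assay='positive': P(carrier) = 0.8·0.4923 / (0.8·0.4923 + 0.55·0.5077) ≈ 0.5851
After a second independent assay='positive': P(carrier) = 0.8·0.5851 / (0.8·0.5851 + 0.55·0.4149) ≈ 0.6723
After a second independent assay='negative': P(carrier) = 0.2·0.6723 / (0.2·0.6723 + 0.45·0.3277) ≈ 0.4769
After a screening test='negative': P(carrier) = 0.2·0.4769 / (0.2·0.4769 + 0.45·0.5231) ≈ 0.2884
After a second independent assay='negative': P(carrier) = 0.2·0.2884 / (0.2·0.2884 + 0.45·0.7116) ≈ 0.1526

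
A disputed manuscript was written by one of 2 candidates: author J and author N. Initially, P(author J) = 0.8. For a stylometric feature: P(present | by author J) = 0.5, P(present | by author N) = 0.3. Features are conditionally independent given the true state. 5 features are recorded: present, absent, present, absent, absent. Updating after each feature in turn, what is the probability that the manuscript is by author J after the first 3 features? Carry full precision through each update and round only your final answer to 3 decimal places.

0.888

After 'present': P(author J) = 0.5·0.8000 / (0.5·0.8000 + 0.3·0.2000) ≈ 0.8696
After 'absent': P(author J) = 0.5·0.8696 / (0.5·0.8696 + 0.7·0.1304) ≈ 0.8264
After 'present': P(author J) = 0.5·0.8264 / (0.5·0.8264 + 0.3·0.1736) ≈ 0.8881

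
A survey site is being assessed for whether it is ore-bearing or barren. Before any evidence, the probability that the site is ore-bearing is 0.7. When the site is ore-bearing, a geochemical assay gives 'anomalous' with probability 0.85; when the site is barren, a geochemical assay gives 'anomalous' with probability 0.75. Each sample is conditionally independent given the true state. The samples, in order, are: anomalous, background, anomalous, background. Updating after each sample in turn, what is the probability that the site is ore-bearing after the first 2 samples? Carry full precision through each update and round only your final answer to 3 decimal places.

0.613

Apply Bayes' rule sequentially, carrying P(ore) forward.
After 'anomalous': P(ore) = 0.85·0.7000 / (0.85·0.7000 + 0.75·0.3000) ≈ 0.7256
After 'background': P(ore) = 0.15·0.7256 / (0.15·0.7256 + 0.25·0.2744) ≈ 0.6134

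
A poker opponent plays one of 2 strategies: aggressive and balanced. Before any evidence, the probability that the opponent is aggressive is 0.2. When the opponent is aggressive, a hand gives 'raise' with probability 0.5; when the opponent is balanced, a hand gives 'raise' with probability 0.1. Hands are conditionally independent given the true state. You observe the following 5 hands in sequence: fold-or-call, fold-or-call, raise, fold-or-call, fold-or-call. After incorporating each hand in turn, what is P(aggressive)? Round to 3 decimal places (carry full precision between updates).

Each posterior becomes the prior for the next update.
After 'fold-or-call': P(aggressive) = 0.5·0.2000 / (0.5·0.2000 + 0.9·0.8000) ≈ 0.1220
After 'fold-or-call': P(aggressive) = 0.5·0.1220 / (0.5·0.1220 + 0.9·0.8780) ≈ 0.0716
After 'raise': P(aggressive) = 0.5·0.0716 / (0.5·0.0716 + 0.1·0.9284) ≈ 0.2784
After 'fold-or-call': P(aggressive) = 0.5·0.2784 / (0.5·0.2784 + 0.9·0.7216) ≈ 0.1765
After 'fold-or-call': P(aggressive) = 0.5·0.1765 / (0.5·0.1765 + 0.9·0.8235) ≈ 0.1064

0.106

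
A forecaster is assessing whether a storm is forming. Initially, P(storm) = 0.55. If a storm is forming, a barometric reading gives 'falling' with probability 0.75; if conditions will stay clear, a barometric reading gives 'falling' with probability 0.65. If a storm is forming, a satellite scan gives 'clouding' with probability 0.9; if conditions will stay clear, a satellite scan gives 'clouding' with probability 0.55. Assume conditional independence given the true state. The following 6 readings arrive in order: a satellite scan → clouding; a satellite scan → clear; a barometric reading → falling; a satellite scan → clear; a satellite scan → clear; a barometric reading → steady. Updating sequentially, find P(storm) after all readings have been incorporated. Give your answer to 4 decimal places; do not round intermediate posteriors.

After a satellite scan='clouding': P(storm) = 0.9·0.5500 / (0.9·0.5500 + 0.55·0.4500) ≈ 0.6667
After a satellite scan='clear': P(storm) = 0.1·0.6667 / (0.1·0.6667 + 0.45·0.3333) ≈ 0.3077
After a barometric reading='falling': P(storm) = 0.75·0.3077 / (0.75·0.3077 + 0.65·0.6923) ≈ 0.3390
After a satellite scan='clear': P(storm) = 0.1·0.3390 / (0.1·0.3390 + 0.45·0.6610) ≈ 0.1023
After a satellite scan='clear': P(storm) = 0.1·0.1023 / (0.1·0.1023 + 0.45·0.8977) ≈ 0.0247
After a barometric reading='steady': P(storm) = 0.25·0.0247 / (0.25·0.0247 + 0.35·0.9753) ≈ 0.0178

0.0178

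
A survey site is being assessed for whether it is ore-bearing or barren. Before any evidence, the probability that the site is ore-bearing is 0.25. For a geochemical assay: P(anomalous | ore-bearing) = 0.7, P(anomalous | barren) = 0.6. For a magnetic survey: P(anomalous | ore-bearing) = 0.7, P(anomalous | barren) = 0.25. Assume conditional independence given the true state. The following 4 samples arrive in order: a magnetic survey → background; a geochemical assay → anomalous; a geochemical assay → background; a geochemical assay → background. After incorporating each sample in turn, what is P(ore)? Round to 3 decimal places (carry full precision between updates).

After a magnetic survey='background': P(ore) = 0.3·0.2500 / (0.3·0.2500 + 0.75·0.7500) ≈ 0.1176
After a geochemical assay='anomalous': P(ore) = 0.7·0.1176 / (0.7·0.1176 + 0.6·0.8824) ≈ 0.1346
After a geochemical assay='background': P(ore) = 0.3·0.1346 / (0.3·0.1346 + 0.4·0.8654) ≈ 0.1045
After a geochemical assay='background': P(ore) = 0.3·0.1045 / (0.3·0.1045 + 0.4·0.8955) ≈ 0.0805

0.080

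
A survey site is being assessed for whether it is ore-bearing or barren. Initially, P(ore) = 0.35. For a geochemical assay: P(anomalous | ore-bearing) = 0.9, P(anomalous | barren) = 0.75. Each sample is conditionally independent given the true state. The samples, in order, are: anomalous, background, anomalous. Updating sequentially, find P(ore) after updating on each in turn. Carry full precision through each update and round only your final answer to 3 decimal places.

0.237

After 'anomalous': P(ore) = 0.9·0.3500 / (0.9·0.3500 + 0.75·0.6500) ≈ 0.3925
After 'background': P(ore) = 0.1·0.3925 / (0.1·0.3925 + 0.25·0.6075) ≈ 0.2054
After 'anomalous': P(ore) = 0.9·0.2054 / (0.9·0.2054 + 0.75·0.7946) ≈ 0.2367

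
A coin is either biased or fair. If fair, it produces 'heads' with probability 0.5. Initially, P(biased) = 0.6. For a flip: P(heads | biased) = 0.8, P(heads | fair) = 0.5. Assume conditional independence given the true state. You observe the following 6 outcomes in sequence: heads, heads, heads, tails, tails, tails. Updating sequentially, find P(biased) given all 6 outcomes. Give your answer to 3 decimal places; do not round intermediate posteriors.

After 'heads': P(biased) = 0.8·0.6000 / (0.8·0.6000 + 0.5·0.4000) ≈ 0.7059
After 'heads': P(biased) = 0.8·0.7059 / (0.8·0.7059 + 0.5·0.2941) ≈ 0.7934
After 'heads': P(biased) = 0.8·0.7934 / (0.8·0.7934 + 0.5·0.2066) ≈ 0.8600
After 'tails': P(biased) = 0.2·0.8600 / (0.2·0.8600 + 0.5·0.1400) ≈ 0.7108
After 'tails': P(biased) = 0.2·0.7108 / (0.2·0.7108 + 0.5·0.2892) ≈ 0.4957
After 'tails': P(biased) = 0.2·0.4957 / (0.2·0.4957 + 0.5·0.5043) ≈ 0.2822

0.282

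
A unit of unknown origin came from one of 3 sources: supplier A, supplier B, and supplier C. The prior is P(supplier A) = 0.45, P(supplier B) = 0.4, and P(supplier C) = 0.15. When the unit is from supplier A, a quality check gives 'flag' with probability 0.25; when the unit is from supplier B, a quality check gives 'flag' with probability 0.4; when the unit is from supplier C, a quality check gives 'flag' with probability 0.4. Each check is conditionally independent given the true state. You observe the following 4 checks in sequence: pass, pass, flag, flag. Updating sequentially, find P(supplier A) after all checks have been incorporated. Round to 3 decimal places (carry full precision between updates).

0.333

Apply Bayes' rule sequentially, carrying P(supplier A) forward.
After 'pass': normaliser = 0.75·0.4500 + 0.6·0.4000 + 0.6·0.1500; P(supplier A) ≈ 0.5056, P(supplier B) ≈ 0.3596, P(supplier C) ≈ 0.1348
After 'pass': normaliser = 0.75·0.5056 + 0.6·0.3596 + 0.6·0.1348; P(supplier A) ≈ 0.5611, P(supplier B) ≈ 0.3192, P(supplier C) ≈ 0.1197
After 'flag': normaliser = 0.25·0.5611 + 0.4·0.3192 + 0.4·0.1197; P(supplier A) ≈ 0.4441, P(supplier B) ≈ 0.4043, P(supplier C) ≈ 0.1516
After 'flag': normaliser = 0.25·0.4441 + 0.4·0.4043 + 0.4·0.1516; P(supplier A) ≈ 0.3331, P(supplier B) ≈ 0.4850, P(supplier C) ≈ 0.1819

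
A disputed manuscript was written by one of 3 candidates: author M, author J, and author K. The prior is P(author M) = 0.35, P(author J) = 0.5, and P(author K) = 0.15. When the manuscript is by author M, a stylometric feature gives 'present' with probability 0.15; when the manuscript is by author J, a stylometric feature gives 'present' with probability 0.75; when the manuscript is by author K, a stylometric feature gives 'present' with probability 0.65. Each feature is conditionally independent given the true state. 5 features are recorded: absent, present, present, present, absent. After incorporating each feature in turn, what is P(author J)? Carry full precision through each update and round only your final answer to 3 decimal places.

0.691

After 'absent': normaliser = 0.85·0.3500 + 0.25·0.5000 + 0.35·0.1500; P(author M) ≈ 0.6263, P(author J) ≈ 0.2632, P(author K) ≈ 0.1105
After 'present': normaliser = 0.15·0.6263 + 0.75·0.2632 + 0.65·0.1105; P(author M) ≈ 0.2587, P(author J) ≈ 0.5435, P(author K) ≈ 0.1978
After 'present': normaliser = 0.15·0.2587 + 0.75·0.5435 + 0.65·0.1978; P(author M) ≈ 0.0675, P(author J) ≈ 0.7089, P(author K) ≈ 0.2236
After 'present': normaliser = 0.15·0.0675 + 0.75·0.7089 + 0.65·0.2236; P(author M) ≈ 0.0147, P(author J) ≈ 0.7737, P(author K) ≈ 0.2115
After 'absent': normaliser = 0.85·0.0147 + 0.25·0.7737 + 0.35·0.2115; P(author M) ≈ 0.0447, P(author J) ≈ 0.6908, P(author K) ≈ 0.2644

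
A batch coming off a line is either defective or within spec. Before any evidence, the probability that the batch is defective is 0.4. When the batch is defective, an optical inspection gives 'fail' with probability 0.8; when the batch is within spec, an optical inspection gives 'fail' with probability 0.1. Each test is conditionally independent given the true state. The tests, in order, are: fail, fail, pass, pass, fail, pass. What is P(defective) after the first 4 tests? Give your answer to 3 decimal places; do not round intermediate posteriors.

0.678

After 'fail': P(defective) = 0.8·0.4000 / (0.8·0.4000 + 0.1·0.6000) ≈ 0.8421
After 'fail': P(defective) = 0.8·0.8421 / (0.8·0.8421 + 0.1·0.1579) ≈ 0.9771
After 'pass': P(defective) = 0.2·0.9771 / (0.2·0.9771 + 0.9·0.0229) ≈ 0.9046
After 'pass': P(defective) = 0.2·0.9046 / (0.2·0.9046 + 0.9·0.0954) ≈ 0.6781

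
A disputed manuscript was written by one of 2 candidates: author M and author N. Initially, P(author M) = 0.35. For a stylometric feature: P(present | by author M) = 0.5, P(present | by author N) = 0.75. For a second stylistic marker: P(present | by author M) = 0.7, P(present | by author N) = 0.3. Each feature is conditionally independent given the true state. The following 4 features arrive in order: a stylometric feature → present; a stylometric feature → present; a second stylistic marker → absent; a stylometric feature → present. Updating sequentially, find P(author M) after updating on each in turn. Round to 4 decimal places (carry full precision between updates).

0.0640

After a stylometric feature='present': P(author M) = 0.5·0.3500 / (0.5·0.3500 + 0.75·0.6500) ≈ 0.2642
After a stylometric feature='present': P(author M) = 0.5·0.2642 / (0.5·0.2642 + 0.75·0.7358) ≈ 0.1931
After a second stylistic marker='absent': P(author M) = 0.3·0.1931 / (0.3·0.1931 + 0.7·0.8069) ≈ 0.0930
After a stylometric feature='present': P(author M) = 0.5·0.0930 / (0.5·0.0930 + 0.75·0.9070) ≈ 0.0640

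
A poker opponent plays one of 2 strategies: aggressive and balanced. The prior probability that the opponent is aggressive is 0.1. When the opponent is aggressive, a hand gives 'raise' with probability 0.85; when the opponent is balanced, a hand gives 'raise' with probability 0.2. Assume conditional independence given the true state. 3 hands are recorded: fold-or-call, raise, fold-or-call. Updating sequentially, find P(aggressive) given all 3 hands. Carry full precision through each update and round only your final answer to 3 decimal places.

After 'fold-or-call': P(aggressive) = 0.15·0.1000 / (0.15·0.1000 + 0.8·0.9000) ≈ 0.0204
After 'raise': P(aggressive) = 0.85·0.0204 / (0.85·0.0204 + 0.2·0.9796) ≈ 0.0813
After 'fold-or-call': P(aggressive) = 0.15·0.0813 / (0.15·0.0813 + 0.8·0.9187) ≈ 0.0163

0.016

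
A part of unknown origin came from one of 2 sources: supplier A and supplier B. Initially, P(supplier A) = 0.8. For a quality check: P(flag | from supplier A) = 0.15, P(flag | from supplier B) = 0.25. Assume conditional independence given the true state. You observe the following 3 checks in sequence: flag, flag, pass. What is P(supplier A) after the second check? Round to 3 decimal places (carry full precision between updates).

After 'flag': P(supplier A) = 0.15·0.8000 / (0.15·0.8000 + 0.25·0.2000) ≈ 0.7059
After 'flag': P(supplier A) = 0.15·0.7059 / (0.15·0.7059 + 0.25·0.2941) ≈ 0.5902

0.590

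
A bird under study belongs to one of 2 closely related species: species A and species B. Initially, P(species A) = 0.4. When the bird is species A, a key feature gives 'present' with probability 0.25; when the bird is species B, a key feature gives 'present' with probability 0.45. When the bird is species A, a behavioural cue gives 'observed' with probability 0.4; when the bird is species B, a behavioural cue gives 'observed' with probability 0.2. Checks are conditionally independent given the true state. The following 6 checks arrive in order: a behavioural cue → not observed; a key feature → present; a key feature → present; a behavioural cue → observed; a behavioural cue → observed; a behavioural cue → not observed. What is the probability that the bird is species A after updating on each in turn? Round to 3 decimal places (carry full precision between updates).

After a behavioural cue='not observed': P(species A) = 0.6·0.4000 / (0.6·0.4000 + 0.8·0.6000) ≈ 0.3333
After a key feature='present': P(species A) = 0.25·0.3333 / (0.25·0.3333 + 0.45·0.6667) ≈ 0.2174
After a key feature='present': P(species A) = 0.25·0.2174 / (0.25·0.2174 + 0.45·0.7826) ≈ 0.1337
After a behavioural cue='observed': P(species A) = 0.4·0.1337 / (0.4·0.1337 + 0.2·0.8663) ≈ 0.2358
After a behavioural cue='observed': P(species A) = 0.4·0.2358 / (0.4·0.2358 + 0.2·0.7642) ≈ 0.3817
After a behavioural cue='not observed': P(species A) = 0.6·0.3817 / (0.6·0.3817 + 0.8·0.6183) ≈ 0.3165

0.316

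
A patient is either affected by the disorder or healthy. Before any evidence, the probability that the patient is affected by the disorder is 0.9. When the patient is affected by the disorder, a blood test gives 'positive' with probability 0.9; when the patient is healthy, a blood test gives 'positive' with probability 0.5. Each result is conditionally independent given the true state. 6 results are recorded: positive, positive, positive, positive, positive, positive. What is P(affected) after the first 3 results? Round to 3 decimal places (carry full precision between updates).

After 'positive': P(affected) = 0.9·0.9000 / (0.9·0.9000 + 0.5·0.1000) ≈ 0.9419
After 'positive': P(affected) = 0.9·0.9419 / (0.9·0.9419 + 0.5·0.0581) ≈ 0.9668
After 'positive': P(affected) = 0.9·0.9668 / (0.9·0.9668 + 0.5·0.0332) ≈ 0.9813

0.981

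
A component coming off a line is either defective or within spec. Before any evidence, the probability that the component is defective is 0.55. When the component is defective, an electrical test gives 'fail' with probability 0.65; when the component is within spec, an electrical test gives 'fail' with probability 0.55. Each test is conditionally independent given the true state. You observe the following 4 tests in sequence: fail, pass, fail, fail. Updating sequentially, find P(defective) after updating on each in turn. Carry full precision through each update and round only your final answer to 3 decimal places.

0.611

Apply Bayes' rule sequentially, carrying P(defective) forward.
After 'fail': P(defective) = 0.65·0.5500 / (0.65·0.5500 + 0.55·0.4500) ≈ 0.5909
After 'pass': P(defective) = 0.35·0.5909 / (0.35·0.5909 + 0.45·0.4091) ≈ 0.5291
After 'fail': P(defective) = 0.65·0.5291 / (0.65·0.5291 + 0.55·0.4709) ≈ 0.5704
After 'fail': P(defective) = 0.65·0.5704 / (0.65·0.5704 + 0.55·0.4296) ≈ 0.6108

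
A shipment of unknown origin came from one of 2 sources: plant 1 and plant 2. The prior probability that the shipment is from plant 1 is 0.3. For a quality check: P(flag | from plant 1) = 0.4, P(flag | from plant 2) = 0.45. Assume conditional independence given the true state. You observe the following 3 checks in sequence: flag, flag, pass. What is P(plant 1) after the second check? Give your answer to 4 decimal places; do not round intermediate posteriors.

0.2530

Each posterior becomes the prior for the next update.
After 'flag': P(plant 1) = 0.4·0.3000 / (0.4·0.3000 + 0.45·0.7000) ≈ 0.2759
After 'flag': P(plant 1) = 0.4·0.2759 / (0.4·0.2759 + 0.45·0.7241) ≈ 0.2530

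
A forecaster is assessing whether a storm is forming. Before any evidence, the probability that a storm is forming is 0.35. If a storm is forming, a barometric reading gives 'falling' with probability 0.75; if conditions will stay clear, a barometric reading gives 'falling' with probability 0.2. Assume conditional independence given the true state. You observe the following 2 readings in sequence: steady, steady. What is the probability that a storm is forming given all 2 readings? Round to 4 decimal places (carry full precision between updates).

0.0500

After 'steady': P(storm) = 0.25·0.3500 / (0.25·0.3500 + 0.8·0.6500) ≈ 0.1440
After 'steady': P(storm) = 0.25·0.1440 / (0.25·0.1440 + 0.8·0.8560) ≈ 0.0500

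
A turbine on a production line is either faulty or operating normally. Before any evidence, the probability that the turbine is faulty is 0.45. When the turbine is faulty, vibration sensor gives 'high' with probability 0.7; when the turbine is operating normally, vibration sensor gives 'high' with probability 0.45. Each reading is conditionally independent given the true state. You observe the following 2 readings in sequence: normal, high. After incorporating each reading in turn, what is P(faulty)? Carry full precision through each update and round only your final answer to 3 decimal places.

Each posterior becomes the prior for the next update.
After 'normal': P(faulty) = 0.3·0.4500 / (0.3·0.4500 + 0.55·0.5500) ≈ 0.3086
After 'high': P(faulty) = 0.7·0.3086 / (0.7·0.3086 + 0.45·0.6914) ≈ 0.4098

0.410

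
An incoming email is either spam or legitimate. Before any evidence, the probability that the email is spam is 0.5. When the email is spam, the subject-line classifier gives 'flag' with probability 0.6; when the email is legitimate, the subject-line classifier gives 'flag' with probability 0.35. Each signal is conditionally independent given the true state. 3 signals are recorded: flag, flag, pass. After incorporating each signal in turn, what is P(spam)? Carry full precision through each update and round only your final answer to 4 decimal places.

0.6439

After 'flag': P(spam) = 0.6·0.5000 / (0.6·0.5000 + 0.35·0.5000) ≈ 0.6316
After 'flag': P(spam) = 0.6·0.6316 / (0.6·0.6316 + 0.35·0.3684) ≈ 0.7461
After 'pass': P(spam) = 0.4·0.7461 / (0.4·0.7461 + 0.65·0.2539) ≈ 0.6439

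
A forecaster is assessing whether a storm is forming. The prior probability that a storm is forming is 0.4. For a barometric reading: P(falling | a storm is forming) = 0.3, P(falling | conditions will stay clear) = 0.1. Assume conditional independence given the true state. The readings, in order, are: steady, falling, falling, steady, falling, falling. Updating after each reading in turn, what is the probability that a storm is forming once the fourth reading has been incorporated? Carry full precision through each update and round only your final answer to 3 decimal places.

Each posterior becomes the prior for the next update.
After 'steady': P(storm) = 0.7·0.4000 / (0.7·0.4000 + 0.9·0.6000) ≈ 0.3415
After 'falling': P(storm) = 0.3·0.3415 / (0.3·0.3415 + 0.1·0.6585) ≈ 0.6087
After 'falling': P(storm) = 0.3·0.6087 / (0.3·0.6087 + 0.1·0.3913) ≈ 0.8235
After 'steady': P(storm) = 0.7·0.8235 / (0.7·0.8235 + 0.9·0.1765) ≈ 0.7840

0.784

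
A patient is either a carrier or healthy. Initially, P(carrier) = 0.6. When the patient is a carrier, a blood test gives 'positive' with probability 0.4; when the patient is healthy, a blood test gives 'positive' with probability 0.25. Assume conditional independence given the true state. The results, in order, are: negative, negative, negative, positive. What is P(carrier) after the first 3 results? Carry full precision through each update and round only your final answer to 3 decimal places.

After 'negative': P(carrier) = 0.6·0.6000 / (0.6·0.6000 + 0.75·0.4000) ≈ 0.5455
After 'negative': P(carrier) = 0.6·0.5455 / (0.6·0.5455 + 0.75·0.4545) ≈ 0.4898
After 'negative': P(carrier) = 0.6·0.4898 / (0.6·0.4898 + 0.75·0.5102) ≈ 0.4344

0.434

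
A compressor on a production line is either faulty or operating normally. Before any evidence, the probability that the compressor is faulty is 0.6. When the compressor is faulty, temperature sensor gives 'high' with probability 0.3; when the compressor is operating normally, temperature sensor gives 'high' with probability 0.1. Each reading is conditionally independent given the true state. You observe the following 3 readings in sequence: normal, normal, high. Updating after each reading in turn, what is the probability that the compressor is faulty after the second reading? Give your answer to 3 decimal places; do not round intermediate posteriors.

Each posterior becomes the prior for the next update.
After 'normal': P(faulty) = 0.7·0.6000 / (0.7·0.6000 + 0.9·0.4000) ≈ 0.5385
After 'normal': P(faulty) = 0.7·0.5385 / (0.7·0.5385 + 0.9·0.4615) ≈ 0.4757

0.476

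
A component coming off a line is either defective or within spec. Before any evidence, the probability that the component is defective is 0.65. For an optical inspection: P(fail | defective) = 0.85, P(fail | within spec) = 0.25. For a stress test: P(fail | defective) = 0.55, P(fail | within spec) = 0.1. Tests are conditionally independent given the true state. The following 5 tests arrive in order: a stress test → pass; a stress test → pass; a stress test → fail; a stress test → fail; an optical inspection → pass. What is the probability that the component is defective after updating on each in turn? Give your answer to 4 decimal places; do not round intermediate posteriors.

0.7375

After a stress test='pass': P(defective) = 0.45·0.6500 / (0.45·0.6500 + 0.9·0.3500) ≈ 0.4815
After a stress test='pass': P(defective) = 0.45·0.4815 / (0.45·0.4815 + 0.9·0.5185) ≈ 0.3171
After a stress test='fail': P(defective) = 0.55·0.3171 / (0.55·0.3171 + 0.1·0.6829) ≈ 0.7186
After a stress test='fail': P(defective) = 0.55·0.7186 / (0.55·0.7186 + 0.1·0.2814) ≈ 0.9335
After an optical inspection='pass': P(defective) = 0.15·0.9335 / (0.15·0.9335 + 0.75·0.0665) ≈ 0.7375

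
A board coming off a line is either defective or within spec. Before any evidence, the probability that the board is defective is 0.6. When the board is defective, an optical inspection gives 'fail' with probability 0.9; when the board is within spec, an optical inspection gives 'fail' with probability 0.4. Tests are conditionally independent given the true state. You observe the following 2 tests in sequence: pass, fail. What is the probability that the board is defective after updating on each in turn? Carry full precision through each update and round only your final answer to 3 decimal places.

After 'pass': P(defective) = 0.1·0.6000 / (0.1·0.6000 + 0.6·0.4000) ≈ 0.2000
After 'fail': P(defective) = 0.9·0.2000 / (0.9·0.2000 + 0.4·0.8000) ≈ 0.3600

0.360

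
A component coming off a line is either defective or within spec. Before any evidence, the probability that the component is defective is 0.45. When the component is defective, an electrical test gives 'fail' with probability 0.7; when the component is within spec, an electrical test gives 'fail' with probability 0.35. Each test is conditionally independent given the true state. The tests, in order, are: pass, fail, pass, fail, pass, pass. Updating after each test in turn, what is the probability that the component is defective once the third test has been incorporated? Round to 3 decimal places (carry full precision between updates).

0.258

After 'pass': P(defective) = 0.3·0.4500 / (0.3·0.4500 + 0.65·0.5500) ≈ 0.2741
After 'fail': P(defective) = 0.7·0.2741 / (0.7·0.2741 + 0.35·0.7259) ≈ 0.4303
After 'pass': P(defective) = 0.3·0.4303 / (0.3·0.4303 + 0.65·0.5697) ≈ 0.2585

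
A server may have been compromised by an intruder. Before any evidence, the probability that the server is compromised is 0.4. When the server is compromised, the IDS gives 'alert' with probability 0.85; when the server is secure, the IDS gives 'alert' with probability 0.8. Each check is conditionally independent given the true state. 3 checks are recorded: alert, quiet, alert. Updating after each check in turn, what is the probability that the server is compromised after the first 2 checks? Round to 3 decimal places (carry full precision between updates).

0.347

After 'alert': P(compromised) = 0.85·0.4000 / (0.85·0.4000 + 0.8·0.6000) ≈ 0.4146
After 'quiet': P(compromised) = 0.15·0.4146 / (0.15·0.4146 + 0.2·0.5854) ≈ 0.3469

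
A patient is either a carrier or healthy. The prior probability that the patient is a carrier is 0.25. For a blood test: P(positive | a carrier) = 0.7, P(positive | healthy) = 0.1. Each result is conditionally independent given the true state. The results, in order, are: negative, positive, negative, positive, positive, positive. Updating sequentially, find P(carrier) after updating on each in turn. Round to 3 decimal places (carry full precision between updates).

After 'negative': P(carrier) = 0.3·0.2500 / (0.3·0.2500 + 0.9·0.7500) ≈ 0.1000
After 'positive': P(carrier) = 0.7·0.1000 / (0.7·0.1000 + 0.1·0.9000) ≈ 0.4375
After 'negative': P(carrier) = 0.3·0.4375 / (0.3·0.4375 + 0.9·0.5625) ≈ 0.2059
After 'positive': P(carrier) = 0.7·0.2059 / (0.7·0.2059 + 0.1·0.7941) ≈ 0.6447
After 'positive': P(carrier) = 0.7·0.6447 / (0.7·0.6447 + 0.1·0.3553) ≈ 0.9270
After 'positive': P(carrier) = 0.7·0.9270 / (0.7·0.9270 + 0.1·0.0730) ≈ 0.9889

0.989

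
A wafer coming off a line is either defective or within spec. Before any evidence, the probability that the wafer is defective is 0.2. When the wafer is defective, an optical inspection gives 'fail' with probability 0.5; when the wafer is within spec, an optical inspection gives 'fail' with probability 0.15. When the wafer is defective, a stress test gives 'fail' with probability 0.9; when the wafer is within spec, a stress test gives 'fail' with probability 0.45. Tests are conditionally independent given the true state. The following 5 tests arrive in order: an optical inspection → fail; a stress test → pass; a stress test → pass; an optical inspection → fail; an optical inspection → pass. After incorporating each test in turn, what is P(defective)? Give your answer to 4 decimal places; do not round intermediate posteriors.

After an optical inspection='fail': P(defective) = 0.5·0.2000 / (0.5·0.2000 + 0.15·0.8000) ≈ 0.4545
After a stress test='pass': P(defective) = 0.1·0.4545 / (0.1·0.4545 + 0.55·0.5455) ≈ 0.1316
After a stress test='pass': P(defective) = 0.1·0.1316 / (0.1·0.1316 + 0.55·0.8684) ≈ 0.0268
After an optical inspection='fail': P(defective) = 0.5·0.0268 / (0.5·0.0268 + 0.15·0.9732) ≈ 0.0841
After an optical inspection='pass': P(defective) = 0.5·0.0841 / (0.5·0.0841 + 0.85·0.9159) ≈ 0.0512

0.0512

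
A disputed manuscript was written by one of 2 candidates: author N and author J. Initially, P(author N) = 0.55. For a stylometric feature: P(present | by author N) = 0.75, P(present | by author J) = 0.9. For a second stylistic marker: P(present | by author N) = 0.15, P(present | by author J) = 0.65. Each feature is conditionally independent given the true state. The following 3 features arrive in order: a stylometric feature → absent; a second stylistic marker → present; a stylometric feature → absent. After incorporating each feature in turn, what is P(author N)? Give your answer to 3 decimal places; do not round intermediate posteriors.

After a stylometric feature='absent': P(author N) = 0.25·0.5500 / (0.25·0.5500 + 0.1·0.4500) ≈ 0.7534
After a second stylistic marker='present': P(author N) = 0.15·0.7534 / (0.15·0.7534 + 0.65·0.2466) ≈ 0.4135
After a stylometric feature='absent': P(author N) = 0.25·0.4135 / (0.25·0.4135 + 0.1·0.5865) ≈ 0.6381

0.638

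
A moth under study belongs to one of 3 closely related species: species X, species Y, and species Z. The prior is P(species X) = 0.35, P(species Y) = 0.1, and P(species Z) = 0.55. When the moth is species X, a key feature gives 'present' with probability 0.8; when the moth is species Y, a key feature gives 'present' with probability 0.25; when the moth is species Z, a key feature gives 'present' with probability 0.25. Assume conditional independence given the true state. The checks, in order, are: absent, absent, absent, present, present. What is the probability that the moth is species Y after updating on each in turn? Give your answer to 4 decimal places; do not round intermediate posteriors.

After 'absent': normaliser = 0.2·0.3500 + 0.75·0.1000 + 0.75·0.5500; P(species X) ≈ 0.1256, P(species Y) ≈ 0.1345, P(species Z) ≈ 0.7399
After 'absent': normaliser = 0.2·0.1256 + 0.75·0.1345 + 0.75·0.7399; P(species X) ≈ 0.0369, P(species Y) ≈ 0.1482, P(species Z) ≈ 0.8149
After 'absent': normaliser = 0.2·0.0369 + 0.75·0.1482 + 0.75·0.8149; P(species X) ≈ 0.0101, P(species Y) ≈ 0.1523, P(species Z) ≈ 0.8376
After 'present': normaliser = 0.8·0.0101 + 0.25·0.1523 + 0.25·0.8376; P(species X) ≈ 0.0316, P(species Y) ≈ 0.1490, P(species Z) ≈ 0.8194
After 'present': normaliser = 0.8·0.0316 + 0.25·0.1490 + 0.25·0.8194; P(species X) ≈ 0.0947, P(species Y) ≈ 0.1393, P(species Z) ≈ 0.7661

0.1393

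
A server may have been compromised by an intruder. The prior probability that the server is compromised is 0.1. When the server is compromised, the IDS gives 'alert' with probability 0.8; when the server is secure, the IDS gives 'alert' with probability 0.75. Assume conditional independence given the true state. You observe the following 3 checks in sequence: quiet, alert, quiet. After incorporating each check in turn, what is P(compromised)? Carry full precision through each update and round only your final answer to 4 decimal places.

Each posterior becomes the prior for the next update.
After 'quiet': P(compromised) = 0.2·0.1000 / (0.2·0.1000 + 0.25·0.9000) ≈ 0.0816
After 'alert': P(compromised) = 0.8·0.0816 / (0.8·0.0816 + 0.75·0.9184) ≈ 0.0866
After 'quiet': P(compromised) = 0.2·0.0866 / (0.2·0.0866 + 0.25·0.9134) ≈ 0.0705

0.0705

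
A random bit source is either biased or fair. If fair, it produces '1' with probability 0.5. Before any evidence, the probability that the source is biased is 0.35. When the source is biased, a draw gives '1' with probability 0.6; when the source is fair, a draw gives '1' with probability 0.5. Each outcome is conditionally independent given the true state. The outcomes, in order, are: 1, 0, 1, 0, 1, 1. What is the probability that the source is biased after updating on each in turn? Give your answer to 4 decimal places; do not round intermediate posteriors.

0.4168

After '1': P(biased) = 0.6·0.3500 / (0.6·0.3500 + 0.5·0.6500) ≈ 0.3925
After '0': P(biased) = 0.4·0.3925 / (0.4·0.3925 + 0.5·0.6075) ≈ 0.3408
After '1': P(biased) = 0.6·0.3408 / (0.6·0.3408 + 0.5·0.6592) ≈ 0.3828
After '0': P(biased) = 0.4·0.3828 / (0.4·0.3828 + 0.5·0.6172) ≈ 0.3317
After '1': P(biased) = 0.6·0.3317 / (0.6·0.3317 + 0.5·0.6683) ≈ 0.3732
After '1': P(biased) = 0.6·0.3732 / (0.6·0.3732 + 0.5·0.6268) ≈ 0.4168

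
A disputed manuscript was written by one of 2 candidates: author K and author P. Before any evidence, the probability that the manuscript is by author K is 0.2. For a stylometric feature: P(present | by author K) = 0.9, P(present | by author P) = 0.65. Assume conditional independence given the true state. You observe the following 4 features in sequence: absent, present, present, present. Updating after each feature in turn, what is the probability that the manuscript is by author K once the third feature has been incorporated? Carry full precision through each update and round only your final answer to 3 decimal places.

Each posterior becomes the prior for the next update.
After 'absent': P(author K) = 0.1·0.2000 / (0.1·0.2000 + 0.35·0.8000) ≈ 0.0667
After 'present': P(author K) = 0.9·0.0667 / (0.9·0.0667 + 0.65·0.9333) ≈ 0.0900
After 'present': P(author K) = 0.9·0.0900 / (0.9·0.0900 + 0.65·0.9100) ≈ 0.1204

0.120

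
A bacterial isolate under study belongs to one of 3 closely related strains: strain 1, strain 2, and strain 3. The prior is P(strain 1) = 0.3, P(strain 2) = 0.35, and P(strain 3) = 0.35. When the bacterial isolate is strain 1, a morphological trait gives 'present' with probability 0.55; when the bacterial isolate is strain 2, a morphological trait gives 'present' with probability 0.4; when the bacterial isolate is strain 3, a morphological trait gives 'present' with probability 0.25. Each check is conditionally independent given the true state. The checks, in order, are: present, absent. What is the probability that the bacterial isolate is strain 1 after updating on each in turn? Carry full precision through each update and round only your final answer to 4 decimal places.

After 'present': normaliser = 0.55·0.3000 + 0.4·0.3500 + 0.25·0.3500; P(strain 1) ≈ 0.4204, P(strain 2) ≈ 0.3567, P(strain 3) ≈ 0.2229
After 'absent': normaliser = 0.45·0.4204 + 0.6·0.3567 + 0.75·0.2229; P(strain 1) ≈ 0.3317, P(strain 2) ≈ 0.3752, P(strain 3) ≈ 0.2931

0.3317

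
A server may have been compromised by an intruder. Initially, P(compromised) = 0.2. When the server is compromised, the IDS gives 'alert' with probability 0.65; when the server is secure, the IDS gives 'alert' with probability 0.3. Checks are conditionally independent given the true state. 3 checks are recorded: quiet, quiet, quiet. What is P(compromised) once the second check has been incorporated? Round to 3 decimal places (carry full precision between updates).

After 'quiet': P(compromised) = 0.35·0.2000 / (0.35·0.2000 + 0.7·0.8000) ≈ 0.1111
After 'quiet': P(compromised) = 0.35·0.1111 / (0.35·0.1111 + 0.7·0.8889) ≈ 0.0588

0.059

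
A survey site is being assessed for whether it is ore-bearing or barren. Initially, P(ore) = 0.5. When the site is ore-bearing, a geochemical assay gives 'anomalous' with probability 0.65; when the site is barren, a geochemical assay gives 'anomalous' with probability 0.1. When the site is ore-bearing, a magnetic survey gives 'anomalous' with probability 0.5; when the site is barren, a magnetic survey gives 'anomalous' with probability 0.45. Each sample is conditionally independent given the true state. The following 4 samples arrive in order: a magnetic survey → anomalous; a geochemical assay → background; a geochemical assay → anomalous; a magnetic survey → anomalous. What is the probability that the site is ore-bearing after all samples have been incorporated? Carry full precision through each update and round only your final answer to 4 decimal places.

0.7573

Each posterior becomes the prior for the next update.
After a magnetic survey='anomalous': P(ore) = 0.5·0.5000 / (0.5·0.5000 + 0.45·0.5000) ≈ 0.5263
After a geochemical assay='background': P(ore) = 0.35·0.5263 / (0.35·0.5263 + 0.9·0.4737) ≈ 0.3017
After a geochemical assay='anomalous': P(ore) = 0.65·0.3017 / (0.65·0.3017 + 0.1·0.6983) ≈ 0.7374
After a magnetic survey='anomalous': P(ore) = 0.5·0.7374 / (0.5·0.7374 + 0.45·0.2626) ≈ 0.7573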